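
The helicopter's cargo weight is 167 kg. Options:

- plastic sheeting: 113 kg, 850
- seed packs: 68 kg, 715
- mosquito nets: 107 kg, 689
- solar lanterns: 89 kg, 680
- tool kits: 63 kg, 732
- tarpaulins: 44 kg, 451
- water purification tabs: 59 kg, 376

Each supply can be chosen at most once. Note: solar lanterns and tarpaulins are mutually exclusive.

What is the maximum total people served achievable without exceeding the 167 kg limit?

A density-first pass picks seed packs + tool kits — 1447 at 131 kg.
The 68 kg tied up in seed packs is better spent on tarpaulins + water purification tabs — total rises to 1559 (166 kg).
The closest alternative, seed packs + tool kits, reaches only 1447.

1559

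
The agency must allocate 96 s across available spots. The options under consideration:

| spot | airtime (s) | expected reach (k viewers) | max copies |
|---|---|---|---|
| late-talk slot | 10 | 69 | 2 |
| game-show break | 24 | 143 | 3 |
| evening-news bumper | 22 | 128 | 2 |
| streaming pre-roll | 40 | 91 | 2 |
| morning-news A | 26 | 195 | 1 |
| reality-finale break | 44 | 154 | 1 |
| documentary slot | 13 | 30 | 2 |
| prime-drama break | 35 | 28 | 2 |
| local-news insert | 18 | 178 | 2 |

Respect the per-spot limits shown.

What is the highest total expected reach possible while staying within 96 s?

763

Taking the top-ratio spots first gives 2×late-talk slot + morning-news A + documentary slot + 2×local-news insert for 719 (95 s).
Replace late-talk slot and documentary slot with game-show break: the trade gains 44 net, giving 763 at 96 s.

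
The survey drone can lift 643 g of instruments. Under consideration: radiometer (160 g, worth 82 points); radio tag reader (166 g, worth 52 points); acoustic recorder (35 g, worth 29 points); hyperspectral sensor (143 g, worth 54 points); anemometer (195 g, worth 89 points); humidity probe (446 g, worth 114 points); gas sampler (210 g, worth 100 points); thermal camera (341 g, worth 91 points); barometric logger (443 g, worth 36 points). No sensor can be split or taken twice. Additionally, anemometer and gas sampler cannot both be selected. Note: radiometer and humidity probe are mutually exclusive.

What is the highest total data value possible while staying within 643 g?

265

Density check — acoustic recorder 0.83, radiometer 0.51, gas sampler 0.48 are the best per g.
Radiometer + acoustic recorder + hyperspectral sensor + gas sampler uses 548 of the 643 g and totals 265.
No other feasible combination exceeds 265.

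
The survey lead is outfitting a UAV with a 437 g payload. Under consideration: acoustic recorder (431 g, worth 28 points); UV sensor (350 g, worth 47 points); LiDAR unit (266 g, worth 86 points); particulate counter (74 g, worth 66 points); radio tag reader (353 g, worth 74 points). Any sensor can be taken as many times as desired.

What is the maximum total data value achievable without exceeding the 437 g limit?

330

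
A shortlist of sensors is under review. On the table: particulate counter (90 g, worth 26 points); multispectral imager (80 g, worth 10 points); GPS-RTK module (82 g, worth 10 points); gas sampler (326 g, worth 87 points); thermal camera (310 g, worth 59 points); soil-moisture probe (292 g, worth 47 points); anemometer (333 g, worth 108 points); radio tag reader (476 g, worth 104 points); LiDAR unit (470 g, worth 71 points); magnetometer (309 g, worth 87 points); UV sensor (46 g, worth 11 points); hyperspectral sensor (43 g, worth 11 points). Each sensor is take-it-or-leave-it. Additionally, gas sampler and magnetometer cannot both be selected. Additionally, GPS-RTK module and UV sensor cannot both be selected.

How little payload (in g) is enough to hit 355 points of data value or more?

Minimise g subject to total data value ≥ 355.
particulate counter + multispectral imager + anemometer + radio tag reader + magnetometer + UV sensor + hyperspectral sensor reaches 357 using 1377 g.
Below 1377 g the best achievable stays under 355.

1377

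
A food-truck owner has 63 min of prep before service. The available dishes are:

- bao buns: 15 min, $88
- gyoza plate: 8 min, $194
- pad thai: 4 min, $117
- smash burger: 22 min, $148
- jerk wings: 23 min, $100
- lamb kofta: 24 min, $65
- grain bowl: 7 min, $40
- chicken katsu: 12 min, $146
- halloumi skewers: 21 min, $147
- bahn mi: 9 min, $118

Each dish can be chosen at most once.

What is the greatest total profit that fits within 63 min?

763

Density check — pad thai 29.25, gyoza plate 24.25, bahn mi 13.11, chicken katsu 12.17 are the best per min.
Filling by ratio: gyoza plate + pad thai + grain bowl + chicken katsu + halloumi skewers + bahn mi for 762, with 2 min left unused.
Dropping halloumi skewers frees 21 min; slotting in smash burger (22 min) lifts the total to 763 at 62 min.
Next best is gyoza plate + pad thai + grain bowl + chicken katsu + halloumi skewers + bahn mi at 762 (61 min) — short by 1.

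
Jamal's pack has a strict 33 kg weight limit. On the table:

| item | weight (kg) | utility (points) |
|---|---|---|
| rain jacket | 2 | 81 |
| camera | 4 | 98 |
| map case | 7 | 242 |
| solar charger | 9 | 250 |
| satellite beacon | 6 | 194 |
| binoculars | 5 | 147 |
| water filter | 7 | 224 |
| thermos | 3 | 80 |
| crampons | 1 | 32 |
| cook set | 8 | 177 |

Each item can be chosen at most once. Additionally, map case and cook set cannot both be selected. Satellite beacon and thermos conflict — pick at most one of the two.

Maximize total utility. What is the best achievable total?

Best packing: rain jacket + map case + solar charger + binoculars + water filter + thermos — 33 kg, 1024 total.
Next best is rain jacket + map case + solar charger + satellite beacon + water filter + crampons at 1023 (32 kg) — short by 1.

1024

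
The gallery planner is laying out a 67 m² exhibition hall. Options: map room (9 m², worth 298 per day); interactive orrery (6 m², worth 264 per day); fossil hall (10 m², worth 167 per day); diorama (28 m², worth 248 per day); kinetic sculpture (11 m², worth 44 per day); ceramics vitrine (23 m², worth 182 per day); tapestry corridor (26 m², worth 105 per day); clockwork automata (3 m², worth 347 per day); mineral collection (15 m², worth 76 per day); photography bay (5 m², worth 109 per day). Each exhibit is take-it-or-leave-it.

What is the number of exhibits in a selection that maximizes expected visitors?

The maximum expected visitors within 67 m² is 1433.
map room + interactive orrery + fossil hall + diorama + clockwork automata + photography bay hits 1433 at 61 m².
Any selection reaching 1433 contains exactly 6 exhibits.

6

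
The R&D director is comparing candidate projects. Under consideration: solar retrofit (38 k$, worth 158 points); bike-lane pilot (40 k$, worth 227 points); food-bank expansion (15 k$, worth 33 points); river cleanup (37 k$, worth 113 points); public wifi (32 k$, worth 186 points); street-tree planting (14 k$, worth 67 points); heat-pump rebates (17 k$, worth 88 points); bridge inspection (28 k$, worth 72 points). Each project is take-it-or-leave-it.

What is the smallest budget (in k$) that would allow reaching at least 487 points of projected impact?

89

Look for the lowest-budget combination reaching 487.
Taking bike-lane pilot + public wifi + heat-pump rebates gives 501 (≥ 487) for 89 k$.
Below 89 k$ the best achievable stays under 487.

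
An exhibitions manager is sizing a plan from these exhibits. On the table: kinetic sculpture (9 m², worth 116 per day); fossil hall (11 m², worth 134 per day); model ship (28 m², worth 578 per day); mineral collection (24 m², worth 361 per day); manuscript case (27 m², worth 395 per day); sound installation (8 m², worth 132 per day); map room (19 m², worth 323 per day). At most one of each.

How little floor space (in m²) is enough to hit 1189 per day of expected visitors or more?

71

Look for the lowest-floor combination reaching 1189.
Taking fossil hall + model ship + mineral collection + sound installation gives 1205 (≥ 1189) for 71 m².
Below 71 m² the best achievable stays under 1189.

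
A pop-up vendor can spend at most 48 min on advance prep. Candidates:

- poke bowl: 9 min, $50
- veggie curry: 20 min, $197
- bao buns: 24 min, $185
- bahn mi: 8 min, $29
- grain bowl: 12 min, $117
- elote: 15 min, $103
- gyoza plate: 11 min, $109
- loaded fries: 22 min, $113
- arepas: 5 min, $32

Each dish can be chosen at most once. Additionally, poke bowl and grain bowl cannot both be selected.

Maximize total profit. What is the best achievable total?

Veggie curry + grain bowl + gyoza plate + arepas uses 48 of the 48 min and totals 455.
Runner-up veggie curry + grain bowl + gyoza plate tops out at 423.

455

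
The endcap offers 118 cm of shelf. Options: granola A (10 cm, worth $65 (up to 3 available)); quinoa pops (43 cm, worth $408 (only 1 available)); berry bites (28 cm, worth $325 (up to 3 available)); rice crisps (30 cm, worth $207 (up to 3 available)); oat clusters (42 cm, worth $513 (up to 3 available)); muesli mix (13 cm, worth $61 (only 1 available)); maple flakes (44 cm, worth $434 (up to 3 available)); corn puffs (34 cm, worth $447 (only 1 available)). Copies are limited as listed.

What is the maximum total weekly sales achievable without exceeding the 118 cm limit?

1473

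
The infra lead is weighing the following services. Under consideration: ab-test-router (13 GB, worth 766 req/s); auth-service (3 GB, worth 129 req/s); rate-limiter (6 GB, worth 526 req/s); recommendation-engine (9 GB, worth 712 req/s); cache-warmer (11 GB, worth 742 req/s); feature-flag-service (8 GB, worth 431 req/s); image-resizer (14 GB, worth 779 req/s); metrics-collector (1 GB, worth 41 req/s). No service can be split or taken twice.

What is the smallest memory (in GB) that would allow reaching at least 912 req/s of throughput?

Need the lightest bundle worth ≥ 912.
Taking rate-limiter + feature-flag-service gives 957 (≥ 912) for 14 GB.
Any bundle with less than 14 GB falls short of 912.

14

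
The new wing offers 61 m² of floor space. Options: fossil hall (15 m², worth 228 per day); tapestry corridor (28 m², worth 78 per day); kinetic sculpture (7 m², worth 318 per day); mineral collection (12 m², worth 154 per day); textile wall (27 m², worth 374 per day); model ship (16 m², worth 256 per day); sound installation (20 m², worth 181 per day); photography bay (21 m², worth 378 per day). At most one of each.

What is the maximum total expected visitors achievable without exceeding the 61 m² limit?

Taking fossil hall + kinetic sculpture + model ship + photography bay: 59 m² used, 1180 in expected visitors.
Nothing else within 61 m² beats 1180.

1180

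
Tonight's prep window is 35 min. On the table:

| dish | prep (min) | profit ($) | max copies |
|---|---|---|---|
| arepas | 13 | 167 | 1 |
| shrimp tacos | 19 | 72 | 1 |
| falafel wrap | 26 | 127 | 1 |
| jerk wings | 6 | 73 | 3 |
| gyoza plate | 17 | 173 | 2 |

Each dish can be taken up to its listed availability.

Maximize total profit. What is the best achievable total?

392

A density-first pass picks arepas + 3×jerk wings — 386 at 31 min.
Dropping arepas frees 13 min; slotting in gyoza plate (17 min) lifts the total to 392 at 35 min.
Every other selection either busts 35 min or exceeds an availability limit or fails to beat 392.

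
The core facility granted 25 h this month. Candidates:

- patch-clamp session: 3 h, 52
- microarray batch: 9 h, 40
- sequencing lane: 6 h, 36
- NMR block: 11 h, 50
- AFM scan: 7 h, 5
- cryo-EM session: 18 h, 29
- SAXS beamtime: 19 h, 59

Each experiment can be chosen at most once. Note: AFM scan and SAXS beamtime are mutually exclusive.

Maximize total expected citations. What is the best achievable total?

142

Greedy by ratio would take patch-clamp session + sequencing lane + NMR block: 20 h used, total 138.
Dropping sequencing lane frees 6 h; slotting in microarray batch (9 h) lifts the total to 142 at 23 h.
Runner-up patch-clamp session + sequencing lane + NMR block tops out at 138.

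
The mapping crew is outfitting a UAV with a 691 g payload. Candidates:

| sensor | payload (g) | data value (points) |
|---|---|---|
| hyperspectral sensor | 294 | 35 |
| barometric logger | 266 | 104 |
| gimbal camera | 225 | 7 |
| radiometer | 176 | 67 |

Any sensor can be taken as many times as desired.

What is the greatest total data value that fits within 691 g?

238

By data value per g: barometric logger 0.39, radiometer 0.38, hyperspectral sensor 0.12 lead.
The ratio heuristic lands on 2×barometric logger (208) but leaves 159 g idle.
The 266 g tied up in barometric logger is better spent on 2×radiometer — total rises to 238 (618 g).
No other feasible combination exceeds 238.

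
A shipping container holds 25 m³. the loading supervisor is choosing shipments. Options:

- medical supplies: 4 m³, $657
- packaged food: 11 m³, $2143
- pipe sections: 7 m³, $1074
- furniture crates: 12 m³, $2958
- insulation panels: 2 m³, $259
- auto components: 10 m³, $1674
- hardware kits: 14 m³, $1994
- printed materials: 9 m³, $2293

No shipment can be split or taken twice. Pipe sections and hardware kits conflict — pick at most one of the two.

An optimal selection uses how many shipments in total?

Optimal total is 5908.
For example medical supplies + furniture crates + printed materials achieves it, using 25 m³.
Any selection reaching 5908 contains exactly 3 shipments.

3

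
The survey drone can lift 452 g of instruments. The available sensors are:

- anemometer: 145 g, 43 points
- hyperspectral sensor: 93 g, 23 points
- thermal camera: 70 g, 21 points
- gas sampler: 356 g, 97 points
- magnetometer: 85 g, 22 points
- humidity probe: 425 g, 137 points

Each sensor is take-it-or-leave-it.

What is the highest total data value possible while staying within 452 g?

137

Taking humidity probe: 425 g used, 137 in data value.
The closest alternative, hyperspectral sensor + gas sampler, reaches only 120.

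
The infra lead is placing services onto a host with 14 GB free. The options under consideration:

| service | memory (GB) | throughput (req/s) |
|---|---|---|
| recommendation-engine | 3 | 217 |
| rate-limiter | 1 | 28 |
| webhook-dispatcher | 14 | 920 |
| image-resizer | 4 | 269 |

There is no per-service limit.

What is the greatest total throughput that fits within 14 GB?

972

By throughput per GB: recommendation-engine 72.33, image-resizer 67.25, webhook-dispatcher 65.71 lead.
A density-first pass picks 4×recommendation-engine + 2×rate-limiter — 924 at 14 GB.
The 8 GB tied up in 2×recommendation-engine and 2×rate-limiter is better spent on 2×image-resizer — total rises to 972 (14 GB).
No other feasible combination exceeds 972.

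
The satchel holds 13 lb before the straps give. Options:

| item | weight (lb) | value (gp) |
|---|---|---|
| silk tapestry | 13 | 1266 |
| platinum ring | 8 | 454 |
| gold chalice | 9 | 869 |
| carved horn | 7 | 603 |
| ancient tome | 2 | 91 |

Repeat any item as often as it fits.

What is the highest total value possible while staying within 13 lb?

The ratio ordering already packs tightly: silk tapestry, 13 lb, 1266.
Every other selection either busts 13 lb or fails to beat 1266.

1266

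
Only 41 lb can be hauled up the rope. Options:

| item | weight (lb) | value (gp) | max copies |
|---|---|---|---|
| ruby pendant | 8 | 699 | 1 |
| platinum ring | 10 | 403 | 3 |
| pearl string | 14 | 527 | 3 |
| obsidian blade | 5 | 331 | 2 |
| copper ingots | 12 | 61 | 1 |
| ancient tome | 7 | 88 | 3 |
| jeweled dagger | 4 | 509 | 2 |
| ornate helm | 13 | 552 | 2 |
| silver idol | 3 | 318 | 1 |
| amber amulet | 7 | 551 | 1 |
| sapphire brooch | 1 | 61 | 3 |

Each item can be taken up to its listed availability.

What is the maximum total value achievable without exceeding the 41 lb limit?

3431

Ruby pendant + 2×obsidian blade + 2×jeweled dagger + silver idol + amber amulet + 3×sapphire brooch uses 39 of the 41 lb and totals 3431.
That's the maximum — no swap from here does better than 3431.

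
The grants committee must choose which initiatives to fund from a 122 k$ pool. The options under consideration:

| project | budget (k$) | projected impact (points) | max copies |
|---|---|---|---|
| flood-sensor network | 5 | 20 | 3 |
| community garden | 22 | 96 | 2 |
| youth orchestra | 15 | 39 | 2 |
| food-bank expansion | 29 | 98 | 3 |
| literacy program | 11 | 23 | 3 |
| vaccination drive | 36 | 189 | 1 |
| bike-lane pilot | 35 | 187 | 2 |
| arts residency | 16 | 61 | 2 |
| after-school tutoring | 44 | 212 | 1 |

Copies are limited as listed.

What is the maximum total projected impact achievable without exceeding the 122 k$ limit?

624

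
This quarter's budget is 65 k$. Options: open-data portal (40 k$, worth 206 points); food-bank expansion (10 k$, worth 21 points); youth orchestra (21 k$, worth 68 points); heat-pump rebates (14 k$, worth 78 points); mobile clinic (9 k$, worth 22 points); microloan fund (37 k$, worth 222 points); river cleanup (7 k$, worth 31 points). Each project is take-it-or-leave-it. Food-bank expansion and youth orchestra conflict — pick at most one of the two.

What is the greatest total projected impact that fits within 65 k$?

331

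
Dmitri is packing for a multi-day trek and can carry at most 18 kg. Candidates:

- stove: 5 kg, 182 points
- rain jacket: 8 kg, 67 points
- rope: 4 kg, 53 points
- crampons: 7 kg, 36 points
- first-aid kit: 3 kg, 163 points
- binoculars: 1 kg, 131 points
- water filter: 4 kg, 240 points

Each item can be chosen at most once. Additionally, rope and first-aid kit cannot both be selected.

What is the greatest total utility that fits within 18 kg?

716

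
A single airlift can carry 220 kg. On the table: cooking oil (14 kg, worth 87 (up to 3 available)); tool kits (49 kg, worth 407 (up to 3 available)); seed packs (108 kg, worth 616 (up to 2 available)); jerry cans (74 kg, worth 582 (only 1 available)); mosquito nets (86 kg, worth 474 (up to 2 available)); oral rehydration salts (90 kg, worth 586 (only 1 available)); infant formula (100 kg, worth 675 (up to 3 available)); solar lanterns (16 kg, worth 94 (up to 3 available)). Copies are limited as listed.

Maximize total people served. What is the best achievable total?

By people served per kg: tool kits 8.31, jerry cans 7.86, infant formula 6.75, oral rehydration salts 6.51 lead.
A density-first pass picks 3×cooking oil + 3×tool kits + solar lanterns — 1576 at 205 kg.
Replace 3×cooking oil and tool kits with jerry cans + 2×solar lanterns: the trade gains 102 net, giving 1678 at 220 kg.
Nothing else within 220 kg beats 1678.

1678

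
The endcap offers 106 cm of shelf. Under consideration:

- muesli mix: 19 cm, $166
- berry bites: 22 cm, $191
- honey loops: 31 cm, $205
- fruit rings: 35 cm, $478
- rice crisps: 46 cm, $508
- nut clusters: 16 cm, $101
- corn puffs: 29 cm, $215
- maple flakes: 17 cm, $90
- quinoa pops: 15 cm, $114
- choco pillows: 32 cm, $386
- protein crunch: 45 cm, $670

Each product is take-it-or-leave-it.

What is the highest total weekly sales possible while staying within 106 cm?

By weekly sales per cm: protein crunch 14.89, fruit rings 13.66, choco pillows 12.06, rice crisps 11.04 lead.
A density-first pass picks muesli mix + fruit rings + protein crunch — 1314 at 99 cm.
Dropping muesli mix frees 19 cm; slotting in berry bites (22 cm) lifts the total to 1339 at 102 cm.
Nothing else within 106 cm beats 1339.

1339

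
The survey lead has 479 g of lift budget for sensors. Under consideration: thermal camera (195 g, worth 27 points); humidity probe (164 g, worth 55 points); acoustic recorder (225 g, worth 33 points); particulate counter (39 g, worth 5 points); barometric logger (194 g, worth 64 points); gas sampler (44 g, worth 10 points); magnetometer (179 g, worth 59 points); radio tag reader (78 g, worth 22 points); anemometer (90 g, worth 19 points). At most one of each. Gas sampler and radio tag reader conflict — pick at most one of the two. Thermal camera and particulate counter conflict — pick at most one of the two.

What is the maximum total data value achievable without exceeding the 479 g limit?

146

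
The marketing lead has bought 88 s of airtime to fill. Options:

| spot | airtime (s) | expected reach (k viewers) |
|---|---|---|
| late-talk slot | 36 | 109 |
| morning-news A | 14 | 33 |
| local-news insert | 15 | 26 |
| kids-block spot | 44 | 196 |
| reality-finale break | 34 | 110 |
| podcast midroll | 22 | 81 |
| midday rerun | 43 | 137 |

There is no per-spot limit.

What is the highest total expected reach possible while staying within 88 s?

2×kids-block spot uses 88 of the 88 s and totals 392.
No other feasible combination exceeds 392.

392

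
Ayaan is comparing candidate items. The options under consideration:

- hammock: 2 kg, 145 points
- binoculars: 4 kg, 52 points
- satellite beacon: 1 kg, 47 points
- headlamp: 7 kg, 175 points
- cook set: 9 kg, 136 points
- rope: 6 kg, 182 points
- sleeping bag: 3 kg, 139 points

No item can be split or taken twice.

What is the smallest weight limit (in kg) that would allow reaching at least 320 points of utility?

Minimise kg subject to total utility ≥ 320.
Taking hammock + satellite beacon + sleeping bag gives 331 (≥ 320) for 6 kg.
No combination under 6 kg hits 320.

6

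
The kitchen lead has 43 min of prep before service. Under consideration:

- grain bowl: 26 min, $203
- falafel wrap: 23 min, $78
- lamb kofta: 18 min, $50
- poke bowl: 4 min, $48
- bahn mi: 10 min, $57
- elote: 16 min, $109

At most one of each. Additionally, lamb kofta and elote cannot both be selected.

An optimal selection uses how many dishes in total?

2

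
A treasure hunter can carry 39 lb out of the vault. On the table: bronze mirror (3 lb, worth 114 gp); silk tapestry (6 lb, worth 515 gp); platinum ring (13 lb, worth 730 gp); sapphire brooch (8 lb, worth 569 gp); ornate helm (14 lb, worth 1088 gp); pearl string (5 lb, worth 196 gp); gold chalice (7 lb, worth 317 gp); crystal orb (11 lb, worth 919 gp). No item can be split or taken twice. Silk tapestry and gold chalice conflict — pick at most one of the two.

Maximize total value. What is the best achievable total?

3091

Ranking by ratio (value/lb): silk tapestry 85.83, crystal orb 83.55, ornate helm 77.71, sapphire brooch 71.12.
Silk tapestry + sapphire brooch + ornate helm + crystal orb uses 39 of the 39 lb and totals 3091.
An exhaustive check of the 256 subsets confirms 3091.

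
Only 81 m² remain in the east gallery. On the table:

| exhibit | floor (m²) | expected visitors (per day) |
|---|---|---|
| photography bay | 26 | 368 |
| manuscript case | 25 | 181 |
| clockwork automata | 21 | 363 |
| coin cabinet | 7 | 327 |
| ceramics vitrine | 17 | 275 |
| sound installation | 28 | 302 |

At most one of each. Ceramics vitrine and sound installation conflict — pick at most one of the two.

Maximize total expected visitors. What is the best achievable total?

1333

Taking photography bay + clockwork automata + coin cabinet + ceramics vitrine: 71 m² used, 1333 in expected visitors.
Next best is photography bay + manuscript case + clockwork automata + coin cabinet at 1239 (79 m²) — short by 94.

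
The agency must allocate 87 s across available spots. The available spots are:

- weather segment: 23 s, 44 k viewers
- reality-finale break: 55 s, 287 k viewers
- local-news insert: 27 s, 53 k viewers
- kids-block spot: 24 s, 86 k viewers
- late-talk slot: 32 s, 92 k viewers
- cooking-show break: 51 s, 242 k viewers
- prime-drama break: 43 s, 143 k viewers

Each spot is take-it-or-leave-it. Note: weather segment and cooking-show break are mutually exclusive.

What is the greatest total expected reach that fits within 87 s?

379

Density check — reality-finale break 5.22, cooking-show break 4.75, kids-block spot 3.58 are the best per s.
The ratio heuristic lands on reality-finale break + kids-block spot (373) but leaves 8 s idle.
The 24 s tied up in kids-block spot is better spent on late-talk slot — total rises to 379 (87 s).
An exhaustive check of the 128 subsets confirms 379.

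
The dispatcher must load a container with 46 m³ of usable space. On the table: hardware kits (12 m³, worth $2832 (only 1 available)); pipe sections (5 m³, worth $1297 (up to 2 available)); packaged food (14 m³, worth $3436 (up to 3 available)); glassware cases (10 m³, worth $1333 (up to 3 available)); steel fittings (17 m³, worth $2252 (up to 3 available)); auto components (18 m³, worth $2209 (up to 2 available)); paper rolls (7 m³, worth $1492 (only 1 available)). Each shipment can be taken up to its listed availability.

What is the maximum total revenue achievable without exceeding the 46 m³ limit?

11001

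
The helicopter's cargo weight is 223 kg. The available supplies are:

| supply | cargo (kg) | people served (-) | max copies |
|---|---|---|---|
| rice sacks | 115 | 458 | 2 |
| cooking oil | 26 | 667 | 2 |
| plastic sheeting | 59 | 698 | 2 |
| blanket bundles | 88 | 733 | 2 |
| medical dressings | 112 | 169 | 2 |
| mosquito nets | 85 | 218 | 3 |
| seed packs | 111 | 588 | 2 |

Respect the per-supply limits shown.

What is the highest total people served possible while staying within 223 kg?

Taking the top-ratio supplies first gives 2×cooking oil + 2×plastic sheeting for 2730 (170 kg).
The 59 kg tied up in plastic sheeting is better spent on blanket bundles — total rises to 2765 (199 kg).
The spare 24 kg is too small for any remaining supply, and no exchange beats 2765.

2765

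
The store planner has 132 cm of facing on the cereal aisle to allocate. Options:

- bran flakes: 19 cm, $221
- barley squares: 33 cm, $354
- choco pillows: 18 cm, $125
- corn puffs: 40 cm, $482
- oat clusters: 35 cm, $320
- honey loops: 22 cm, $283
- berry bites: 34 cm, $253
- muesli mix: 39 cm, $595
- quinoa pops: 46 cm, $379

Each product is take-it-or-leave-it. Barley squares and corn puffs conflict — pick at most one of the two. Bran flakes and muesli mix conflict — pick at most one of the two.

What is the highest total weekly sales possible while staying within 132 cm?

1552

By weekly sales per cm: muesli mix 15.26, honey loops 12.86, corn puffs 12.05 lead.
Best packing: barley squares + oat clusters + honey loops + muesli mix — 129 cm, 1552 total.
The spare 3 cm is too small for any remaining product, and no feasible exchange beats 1552.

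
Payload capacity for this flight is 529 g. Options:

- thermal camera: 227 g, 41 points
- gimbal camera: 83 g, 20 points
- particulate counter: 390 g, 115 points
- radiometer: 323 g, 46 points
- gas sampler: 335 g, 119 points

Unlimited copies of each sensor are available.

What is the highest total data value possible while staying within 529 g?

159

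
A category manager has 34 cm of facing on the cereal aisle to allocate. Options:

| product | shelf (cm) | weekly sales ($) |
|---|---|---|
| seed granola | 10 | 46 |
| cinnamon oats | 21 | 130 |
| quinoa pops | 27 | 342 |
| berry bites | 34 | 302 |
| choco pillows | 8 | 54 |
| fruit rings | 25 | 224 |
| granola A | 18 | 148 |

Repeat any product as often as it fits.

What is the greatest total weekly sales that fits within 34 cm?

Quinoa pops uses 27 of the 34 cm and totals 342.
That's the maximum — no swap from here does better than 342.

342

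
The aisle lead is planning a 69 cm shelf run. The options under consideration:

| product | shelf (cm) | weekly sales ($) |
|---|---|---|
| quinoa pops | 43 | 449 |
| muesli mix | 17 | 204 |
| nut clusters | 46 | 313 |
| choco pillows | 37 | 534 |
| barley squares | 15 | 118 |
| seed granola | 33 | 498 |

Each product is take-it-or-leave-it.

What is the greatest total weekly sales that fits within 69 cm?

856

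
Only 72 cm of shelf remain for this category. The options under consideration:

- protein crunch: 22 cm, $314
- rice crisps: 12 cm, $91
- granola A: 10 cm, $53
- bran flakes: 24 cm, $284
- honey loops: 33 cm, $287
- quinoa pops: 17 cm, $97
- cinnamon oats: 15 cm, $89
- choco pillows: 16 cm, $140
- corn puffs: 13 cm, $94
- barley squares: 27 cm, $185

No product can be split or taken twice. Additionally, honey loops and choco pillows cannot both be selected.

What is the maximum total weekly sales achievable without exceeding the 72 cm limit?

Density check — protein crunch 14.27, bran flakes 11.83, choco pillows 8.75 are the best per cm.
Best packing: protein crunch + granola A + bran flakes + choco pillows — 72 cm, 791 total.
Runner-up protein crunch + rice crisps + bran flakes + corn puffs tops out at 783.

791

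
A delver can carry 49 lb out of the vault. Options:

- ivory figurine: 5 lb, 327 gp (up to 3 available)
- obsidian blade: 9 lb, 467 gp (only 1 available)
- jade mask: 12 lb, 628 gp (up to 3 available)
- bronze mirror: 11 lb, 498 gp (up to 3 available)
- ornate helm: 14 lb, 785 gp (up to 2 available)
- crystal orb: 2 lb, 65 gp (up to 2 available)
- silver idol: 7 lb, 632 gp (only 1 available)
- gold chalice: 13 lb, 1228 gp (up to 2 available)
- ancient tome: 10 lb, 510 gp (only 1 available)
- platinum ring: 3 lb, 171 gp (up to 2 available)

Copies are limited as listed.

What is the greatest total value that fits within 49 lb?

The ratio heuristic lands on 3×ivory figurine + silver idol + 2×gold chalice (4069) but leaves 1 lb idle.
Dropping ivory figurine frees 5 lb; slotting in 2×platinum ring (6 lb) lifts the total to 4084 at 49 lb.

4084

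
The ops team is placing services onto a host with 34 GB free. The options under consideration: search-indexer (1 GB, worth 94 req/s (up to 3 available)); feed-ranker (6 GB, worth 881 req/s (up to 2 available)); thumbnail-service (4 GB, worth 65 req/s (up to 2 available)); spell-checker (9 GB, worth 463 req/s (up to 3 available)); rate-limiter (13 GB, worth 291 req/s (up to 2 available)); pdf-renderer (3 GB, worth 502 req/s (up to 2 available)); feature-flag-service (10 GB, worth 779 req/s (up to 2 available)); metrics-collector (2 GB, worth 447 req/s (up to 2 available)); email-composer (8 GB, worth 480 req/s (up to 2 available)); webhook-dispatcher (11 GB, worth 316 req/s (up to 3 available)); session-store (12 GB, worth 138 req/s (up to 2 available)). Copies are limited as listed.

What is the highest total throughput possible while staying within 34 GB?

Greedy by ratio would take 3×search-indexer + 2×feed-ranker + 2×pdf-renderer + 2×metrics-collector + email-composer: 33 GB used, total 4422.
Replace search-indexer and email-composer with feature-flag-service: the trade gains 205 net, giving 4627 at 34 GB.

4627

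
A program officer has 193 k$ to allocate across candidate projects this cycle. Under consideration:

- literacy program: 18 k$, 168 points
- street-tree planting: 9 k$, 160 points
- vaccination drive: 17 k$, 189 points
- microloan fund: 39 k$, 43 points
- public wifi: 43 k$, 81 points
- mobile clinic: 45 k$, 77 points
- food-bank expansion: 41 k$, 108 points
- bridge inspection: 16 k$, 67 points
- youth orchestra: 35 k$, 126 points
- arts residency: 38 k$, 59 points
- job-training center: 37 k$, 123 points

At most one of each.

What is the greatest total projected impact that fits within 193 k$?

Density check — street-tree planting 17.78, vaccination drive 11.12, literacy program 9.33, bridge inspection 4.19 are the best per k$.
Literacy program + street-tree planting + vaccination drive + food-bank expansion + bridge inspection + youth orchestra + job-training center uses 173 of the 193 k$ and totals 941.

941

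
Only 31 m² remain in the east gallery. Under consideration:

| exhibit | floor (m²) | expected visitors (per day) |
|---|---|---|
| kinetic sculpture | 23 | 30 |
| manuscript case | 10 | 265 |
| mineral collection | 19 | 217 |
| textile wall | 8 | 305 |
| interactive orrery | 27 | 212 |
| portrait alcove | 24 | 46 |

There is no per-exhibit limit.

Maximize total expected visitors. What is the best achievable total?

915

Taking 3×textile wall: 24 m² used, 915 in expected visitors.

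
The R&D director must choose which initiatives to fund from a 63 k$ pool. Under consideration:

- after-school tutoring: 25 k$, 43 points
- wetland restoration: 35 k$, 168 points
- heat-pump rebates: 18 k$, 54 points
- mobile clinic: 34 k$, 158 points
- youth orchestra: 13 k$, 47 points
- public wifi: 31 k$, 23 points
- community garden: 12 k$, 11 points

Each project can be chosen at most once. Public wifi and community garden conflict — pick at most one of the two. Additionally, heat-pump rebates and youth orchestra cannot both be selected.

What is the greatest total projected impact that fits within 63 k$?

Best packing: wetland restoration + youth orchestra + community garden — 60 k$, 226 total.
Next best is wetland restoration + heat-pump rebates at 222 (53 k$) — short by 4.

226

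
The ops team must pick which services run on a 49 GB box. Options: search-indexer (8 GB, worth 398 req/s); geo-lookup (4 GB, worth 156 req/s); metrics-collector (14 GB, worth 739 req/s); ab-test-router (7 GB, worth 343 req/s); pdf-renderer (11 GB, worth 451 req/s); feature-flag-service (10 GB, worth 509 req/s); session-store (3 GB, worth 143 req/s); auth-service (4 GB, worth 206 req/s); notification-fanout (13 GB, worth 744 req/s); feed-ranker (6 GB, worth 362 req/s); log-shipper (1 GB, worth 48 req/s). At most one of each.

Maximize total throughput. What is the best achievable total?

The ratio heuristic lands on metrics-collector + feature-flag-service + auth-service + notification-fanout + feed-ranker + log-shipper (2608) but leaves 1 GB idle.
Replace feature-flag-service with search-indexer + session-store: the trade gains 32 net, giving 2640 at 49 GB.
An exhaustive check of the 2048 subsets confirms 2640.

2640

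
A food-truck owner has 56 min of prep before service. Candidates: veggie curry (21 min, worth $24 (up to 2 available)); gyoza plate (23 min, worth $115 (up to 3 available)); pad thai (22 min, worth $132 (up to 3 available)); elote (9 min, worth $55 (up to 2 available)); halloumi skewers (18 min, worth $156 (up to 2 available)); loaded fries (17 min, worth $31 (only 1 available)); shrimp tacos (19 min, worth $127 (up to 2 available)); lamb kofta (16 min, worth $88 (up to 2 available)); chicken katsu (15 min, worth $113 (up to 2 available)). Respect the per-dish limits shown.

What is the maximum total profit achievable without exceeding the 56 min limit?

439

Taking the top-ratio dishes first gives 2×halloumi skewers + chicken katsu for 425 (51 min).
The 15 min tied up in chicken katsu is better spent on shrimp tacos — total rises to 439 (55 min).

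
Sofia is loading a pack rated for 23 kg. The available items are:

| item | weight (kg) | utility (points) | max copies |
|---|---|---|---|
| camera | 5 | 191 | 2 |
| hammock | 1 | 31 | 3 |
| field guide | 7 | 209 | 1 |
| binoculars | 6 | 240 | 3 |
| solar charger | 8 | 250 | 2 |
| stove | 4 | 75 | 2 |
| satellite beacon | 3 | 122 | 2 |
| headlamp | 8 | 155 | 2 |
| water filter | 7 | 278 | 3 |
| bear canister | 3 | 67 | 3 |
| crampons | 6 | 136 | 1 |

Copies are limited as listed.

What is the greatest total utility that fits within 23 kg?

918

Taking the top-ratio items first gives camera + 2×binoculars + 2×satellite beacon for 915 (23 kg).
The 14 kg tied up in camera and binoculars and satellite beacon is better spent on 2×water filter — total rises to 918 (23 kg).
That's the maximum — no swap from here does better than 918.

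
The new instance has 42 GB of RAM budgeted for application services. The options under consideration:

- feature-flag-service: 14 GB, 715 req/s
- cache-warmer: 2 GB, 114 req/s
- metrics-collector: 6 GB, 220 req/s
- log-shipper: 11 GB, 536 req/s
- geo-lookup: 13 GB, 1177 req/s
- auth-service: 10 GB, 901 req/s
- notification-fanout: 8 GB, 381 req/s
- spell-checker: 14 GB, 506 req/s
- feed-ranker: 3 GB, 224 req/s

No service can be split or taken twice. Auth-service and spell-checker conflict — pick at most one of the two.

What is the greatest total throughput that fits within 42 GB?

3131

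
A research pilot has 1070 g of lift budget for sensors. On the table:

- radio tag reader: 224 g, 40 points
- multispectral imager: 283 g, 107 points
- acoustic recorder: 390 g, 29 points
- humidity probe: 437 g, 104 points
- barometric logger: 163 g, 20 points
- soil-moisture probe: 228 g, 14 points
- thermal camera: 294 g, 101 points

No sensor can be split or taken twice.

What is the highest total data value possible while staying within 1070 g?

Density check — multispectral imager 0.38, thermal camera 0.34, humidity probe 0.24, radio tag reader 0.18 are the best per g.
Best packing: multispectral imager + humidity probe + thermal camera — 1014 g, 312 total.
No other feasible combination exceeds 312.

312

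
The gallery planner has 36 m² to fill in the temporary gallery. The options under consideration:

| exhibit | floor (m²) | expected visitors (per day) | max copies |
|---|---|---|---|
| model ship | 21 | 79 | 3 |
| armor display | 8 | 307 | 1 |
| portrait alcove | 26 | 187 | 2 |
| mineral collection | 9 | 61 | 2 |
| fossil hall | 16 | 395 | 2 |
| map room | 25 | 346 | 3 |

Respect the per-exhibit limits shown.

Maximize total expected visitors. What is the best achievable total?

790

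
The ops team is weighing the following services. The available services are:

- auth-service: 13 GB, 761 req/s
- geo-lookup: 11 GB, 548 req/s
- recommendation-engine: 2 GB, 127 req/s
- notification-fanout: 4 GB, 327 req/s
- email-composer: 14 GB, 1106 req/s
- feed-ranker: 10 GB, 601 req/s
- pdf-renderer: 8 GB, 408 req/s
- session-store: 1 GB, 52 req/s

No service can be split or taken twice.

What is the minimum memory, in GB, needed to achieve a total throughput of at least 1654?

24

Minimise GB subject to total throughput ≥ 1654.
email-composer + feed-ranker: 1707 throughput at 24 GB.
No combination under 24 GB hits 1654.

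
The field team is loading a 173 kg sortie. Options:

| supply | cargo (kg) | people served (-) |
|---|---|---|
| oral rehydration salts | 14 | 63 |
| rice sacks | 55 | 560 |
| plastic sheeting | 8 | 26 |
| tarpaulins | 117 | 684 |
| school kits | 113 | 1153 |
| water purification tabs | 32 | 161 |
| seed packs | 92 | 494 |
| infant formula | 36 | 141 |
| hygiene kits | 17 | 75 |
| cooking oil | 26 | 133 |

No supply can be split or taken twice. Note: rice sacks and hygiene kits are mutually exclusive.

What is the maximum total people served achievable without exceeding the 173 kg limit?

1713

By people served per kg: school kits 10.20, rice sacks 10.18, tarpaulins 5.85 lead.
Taking rice sacks + school kits: 168 kg used, 1713 in people served.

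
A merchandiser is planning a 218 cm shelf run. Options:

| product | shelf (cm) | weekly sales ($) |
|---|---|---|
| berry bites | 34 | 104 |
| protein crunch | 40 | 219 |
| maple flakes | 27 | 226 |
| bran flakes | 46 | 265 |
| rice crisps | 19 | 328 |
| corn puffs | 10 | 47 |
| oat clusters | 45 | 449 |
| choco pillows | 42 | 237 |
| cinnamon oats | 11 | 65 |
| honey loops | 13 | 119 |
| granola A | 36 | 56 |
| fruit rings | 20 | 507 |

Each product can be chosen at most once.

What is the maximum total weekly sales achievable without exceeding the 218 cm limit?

By weekly sales per cm: fruit rings 25.35, rice crisps 17.26, oat clusters 9.98 lead.
The ratio heuristic lands on maple flakes + bran flakes + rice crisps + corn puffs + oat clusters + cinnamon oats + honey loops + fruit rings (2006) but leaves 27 cm idle.
Dropping bran flakes and corn puffs frees 56 cm; slotting in protein crunch + choco pillows (82 cm) lifts the total to 2150 at 217 cm.
An exhaustive check of the 4096 subsets confirms 2150.

2150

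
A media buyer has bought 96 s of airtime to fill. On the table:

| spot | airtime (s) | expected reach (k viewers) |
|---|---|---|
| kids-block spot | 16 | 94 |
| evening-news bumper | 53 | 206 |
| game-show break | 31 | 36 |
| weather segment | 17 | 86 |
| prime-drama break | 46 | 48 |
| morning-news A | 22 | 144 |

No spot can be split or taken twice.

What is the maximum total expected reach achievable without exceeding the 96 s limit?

The ratio heuristic lands on kids-block spot + game-show break + weather segment + morning-news A (360) but leaves 10 s idle.
Replace game-show break and weather segment with evening-news bumper: the trade gains 84 net, giving 444 at 91 s.
Every other selection either busts 96 s or fails to beat 444.

444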